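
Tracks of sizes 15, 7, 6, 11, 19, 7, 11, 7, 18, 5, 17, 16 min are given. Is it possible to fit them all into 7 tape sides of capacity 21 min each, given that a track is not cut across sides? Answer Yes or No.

Total = 139 min; ⌈139/21⌉ = 7.
The bound of 7 does not rule out 7, but exhaustive search shows no assignment into 7 tape sides of capacity 21 min exists — the minimum is 8.

No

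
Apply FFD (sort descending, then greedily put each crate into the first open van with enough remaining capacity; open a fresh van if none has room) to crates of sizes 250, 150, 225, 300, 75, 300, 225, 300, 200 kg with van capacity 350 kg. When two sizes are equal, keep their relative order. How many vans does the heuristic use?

7

Sorted descending: 300, 300, 300, 250, 225, 225, 200, 150, 75.
  300 → van 1 (new)  [load 300/350]
  300 → van 2 (new)  [load 300/350]
  300 → van 3 (new)  [load 300/350]
  250 → van 4 (new)  [load 250/350]
  225 → van 5 (new)  [load 225/350]
  225 → van 6 (new)  [load 225/350]
  200 → van 7 (new)  [load 200/350]
  150 → van 7  [load 350/350]
  75 → van 4  [load 325/350]
7 vans opened.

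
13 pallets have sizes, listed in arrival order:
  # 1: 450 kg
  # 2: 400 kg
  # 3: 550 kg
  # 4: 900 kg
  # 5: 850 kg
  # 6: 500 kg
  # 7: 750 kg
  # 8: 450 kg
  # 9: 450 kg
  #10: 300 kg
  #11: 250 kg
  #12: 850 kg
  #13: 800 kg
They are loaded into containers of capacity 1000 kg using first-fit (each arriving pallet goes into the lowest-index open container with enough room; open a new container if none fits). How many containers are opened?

9

  450 → container 1 (new)  [load 450/1000]
  400 → container 1  [load 850/1000]
  550 → container 2 (new)  [load 550/1000]
  900 → container 3 (new)  [load 900/1000]
  850 → container 4 (new)  [load 850/1000]
  500 → container 5 (new)  [load 500/1000]
  750 → container 6 (new)  [load 750/1000]
  450 → container 2  [load 1000/1000]
  450 → container 5  [load 950/1000]
  300 → container 7 (new)  [load 300/1000]
  250 → container 6  [load 1000/1000]
  850 → container 8 (new)  [load 850/1000]
  800 → container 9 (new)  [load 800/1000]
9 containers opened.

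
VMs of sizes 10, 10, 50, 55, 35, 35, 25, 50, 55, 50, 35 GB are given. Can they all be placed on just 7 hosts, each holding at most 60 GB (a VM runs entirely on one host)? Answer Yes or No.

Total = 410 GB; ⌈410/60⌉ = 7.
8 VMs each exceed half the capacity and cannot share a host, forcing at least 8 hosts.
At least 8 hosts are required, but only 7 are allowed.

No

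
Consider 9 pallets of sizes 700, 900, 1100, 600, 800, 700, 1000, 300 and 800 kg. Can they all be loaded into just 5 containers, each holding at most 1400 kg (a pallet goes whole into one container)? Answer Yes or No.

Total = 6900 kg; ⌈6900/1400⌉ = 5.
The bound of 5 does not rule out 5, but exhaustive search shows no assignment into 5 containers of capacity 1400 kg exists — the minimum is 6.

No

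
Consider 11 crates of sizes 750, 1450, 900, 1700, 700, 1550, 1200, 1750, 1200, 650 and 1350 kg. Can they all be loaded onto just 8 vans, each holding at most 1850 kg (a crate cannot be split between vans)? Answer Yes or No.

No

Total = 13200 kg; ⌈13200/1850⌉ = 8.
The bound of 8 does not rule out 8, but exhaustive search shows no assignment into 8 vans of capacity 1850 kg exists — the minimum is 9.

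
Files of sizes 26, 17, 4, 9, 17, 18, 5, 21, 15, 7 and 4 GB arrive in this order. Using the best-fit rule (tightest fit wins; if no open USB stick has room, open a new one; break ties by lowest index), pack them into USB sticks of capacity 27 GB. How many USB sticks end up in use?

  26 → USB stick 1 (new)  [load 26/27]
  17 → USB stick 2 (new)  [load 17/27]
  4 → USB stick 2  [load 21/27]
  9 → USB stick 3 (new)  [load 9/27]
  17 → USB stick 3  [load 26/27]
  18 → USB stick 4 (new)  [load 18/27]
  5 → USB stick 2  [load 26/27]
  21 → USB stick 5 (new)  [load 21/27]
  15 → USB stick 6 (new)  [load 15/27]
  7 → USB stick 4  [load 25/27]
  4 → USB stick 5  [load 25/27]
6 USB sticks opened.

6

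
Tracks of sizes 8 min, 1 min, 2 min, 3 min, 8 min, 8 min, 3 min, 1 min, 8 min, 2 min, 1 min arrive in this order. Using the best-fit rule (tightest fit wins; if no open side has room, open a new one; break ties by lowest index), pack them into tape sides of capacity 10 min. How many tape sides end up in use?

  8 → side 1 (new)  [load 8/10]
  1 → side 1  [load 9/10]
  2 → side 2 (new)  [load 2/10]
  3 → side 2  [load 5/10]
  8 → side 3 (new)  [load 8/10]
  8 → side 4 (new)  [load 8/10]
  3 → side 2  [load 8/10]
  1 → side 1  [load 10/10]
  8 → side 5 (new)  [load 8/10]
  2 → side 2  [load 10/10]
  1 → side 3  [load 9/10]
5 tape sides opened.

5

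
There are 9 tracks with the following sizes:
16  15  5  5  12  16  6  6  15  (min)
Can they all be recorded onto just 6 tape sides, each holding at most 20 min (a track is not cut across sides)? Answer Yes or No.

A valid assignment using 6 tape sides:
  side 1: 16 = 16
  side 2: 16 = 16
  side 3: 15 + 5 = 20
  side 4: 15 + 5 = 20
  side 5: 12 + 6 = 18
  side 6: 6 = 6
Every load is within 20 min, so 6 tape sides suffice.

Yes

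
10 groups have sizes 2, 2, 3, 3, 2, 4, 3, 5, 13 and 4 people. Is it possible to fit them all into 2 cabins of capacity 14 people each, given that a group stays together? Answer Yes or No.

No

Total = 41 people; ⌈41/14⌉ = 3.
At least 3 cabins are required, but only 2 are allowed.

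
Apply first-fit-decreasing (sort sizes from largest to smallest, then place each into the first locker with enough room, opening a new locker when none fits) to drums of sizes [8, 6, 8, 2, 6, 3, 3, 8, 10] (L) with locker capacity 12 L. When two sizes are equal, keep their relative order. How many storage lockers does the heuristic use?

Sorted descending: 10, 8, 8, 8, 6, 6, 3, 3, 2.
  10 → locker 1 (new)  [load 10/12]
  8 → locker 2 (new)  [load 8/12]
  8 → locker 3 (new)  [load 8/12]
  8 → locker 4 (new)  [load 8/12]
  6 → locker 5 (new)  [load 6/12]
  6 → locker 5  [load 12/12]
  3 → locker 2  [load 11/12]
  3 → locker 3  [load 11/12]
  2 → locker 1  [load 12/12]
5 storage lockers opened.

5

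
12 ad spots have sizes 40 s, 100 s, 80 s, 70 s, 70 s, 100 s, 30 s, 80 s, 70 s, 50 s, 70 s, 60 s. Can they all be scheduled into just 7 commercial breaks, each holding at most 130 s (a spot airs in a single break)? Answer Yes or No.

Total = 820 s; ⌈820/130⌉ = 7.
8 ad spots each exceed half the capacity and cannot share a break, forcing at least 8 commercial breaks.
At least 8 commercial breaks are required, but only 7 are allowed.

No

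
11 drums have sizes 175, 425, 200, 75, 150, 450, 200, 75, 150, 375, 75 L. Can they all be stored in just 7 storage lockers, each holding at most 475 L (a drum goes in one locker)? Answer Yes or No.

A valid assignment using 6 storage lockers:
  locker 1: 450 = 450
  locker 2: 425 = 425
  locker 3: 375 + 75 = 450
  locker 4: 200 + 200 + 75 = 475
  locker 5: 175 + 150 + 150 = 475
  locker 6: 75 = 75
That uses only 6 ≤ 7, so 7 storage lockers are enough.

Yes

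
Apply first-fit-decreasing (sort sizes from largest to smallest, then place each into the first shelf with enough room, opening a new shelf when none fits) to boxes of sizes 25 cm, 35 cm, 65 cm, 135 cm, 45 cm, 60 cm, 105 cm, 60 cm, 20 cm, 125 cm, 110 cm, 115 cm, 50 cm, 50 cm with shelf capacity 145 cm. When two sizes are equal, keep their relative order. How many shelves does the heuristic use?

8

Sorted descending: 135, 125, 115, 110, 105, 65, 60, 60, 50, 50, 45, 35, 25, 20.
  135 → shelf 1 (new)  [load 135/145]
  125 → shelf 2 (new)  [load 125/145]
  115 → shelf 3 (new)  [load 115/145]
  110 → shelf 4 (new)  [load 110/145]
  105 → shelf 5 (new)  [load 105/145]
  65 → shelf 6 (new)  [load 65/145]
  60 → shelf 6  [load 125/145]
  60 → shelf 7 (new)  [load 60/145]
  50 → shelf 7  [load 110/145]
  50 → shelf 8 (new)  [load 50/145]
  45 → shelf 8  [load 95/145]
  35 → shelf 4  [load 145/145]
  25 → shelf 3  [load 140/145]
  20 → shelf 2  [load 145/145]
8 shelves opened.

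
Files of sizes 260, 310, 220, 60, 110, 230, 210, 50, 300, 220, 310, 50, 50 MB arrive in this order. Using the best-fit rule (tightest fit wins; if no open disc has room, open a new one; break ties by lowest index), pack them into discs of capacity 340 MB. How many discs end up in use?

  260 → disc 1 (new)  [load 260/340]
  310 → disc 2 (new)  [load 310/340]
  220 → disc 3 (new)  [load 220/340]
  60 → disc 1  [load 320/340]
  110 → disc 3  [load 330/340]
  230 → disc 4 (new)  [load 230/340]
  210 → disc 5 (new)  [load 210/340]
  50 → disc 4  [load 280/340]
  300 → disc 6 (new)  [load 300/340]
  220 → disc 7 (new)  [load 220/340]
  310 → disc 8 (new)  [load 310/340]
  50 → disc 4  [load 330/340]
  50 → disc 7  [load 270/340]
8 discs opened.

8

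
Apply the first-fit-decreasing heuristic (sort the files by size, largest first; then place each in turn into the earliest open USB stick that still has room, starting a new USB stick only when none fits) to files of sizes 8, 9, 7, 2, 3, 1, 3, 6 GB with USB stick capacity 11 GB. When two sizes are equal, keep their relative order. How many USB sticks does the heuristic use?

Sorted descending: 9, 8, 7, 6, 3, 3, 2, 1.
  9 → USB stick 1 (new)  [load 9/11]
  8 → USB stick 2 (new)  [load 8/11]
  7 → USB stick 3 (new)  [load 7/11]
  6 → USB stick 4 (new)  [load 6/11]
  3 → USB stick 2  [load 11/11]
  3 → USB stick 3  [load 10/11]
  2 → USB stick 1  [load 11/11]
  1 → USB stick 3  [load 11/11]
4 USB sticks opened.

4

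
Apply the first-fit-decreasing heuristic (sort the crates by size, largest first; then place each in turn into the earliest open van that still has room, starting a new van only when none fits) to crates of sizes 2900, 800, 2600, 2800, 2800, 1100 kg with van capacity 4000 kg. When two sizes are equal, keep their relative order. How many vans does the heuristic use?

4

Sorted descending: 2900, 2800, 2800, 2600, 1100, 800.
  2900 → van 1 (new)  [load 2900/4000]
  2800 → van 2 (new)  [load 2800/4000]
  2800 → van 3 (new)  [load 2800/4000]
  2600 → van 4 (new)  [load 2600/4000]
  1100 → van 1  [load 4000/4000]
  800 → van 2  [load 3600/4000]
4 vans opened.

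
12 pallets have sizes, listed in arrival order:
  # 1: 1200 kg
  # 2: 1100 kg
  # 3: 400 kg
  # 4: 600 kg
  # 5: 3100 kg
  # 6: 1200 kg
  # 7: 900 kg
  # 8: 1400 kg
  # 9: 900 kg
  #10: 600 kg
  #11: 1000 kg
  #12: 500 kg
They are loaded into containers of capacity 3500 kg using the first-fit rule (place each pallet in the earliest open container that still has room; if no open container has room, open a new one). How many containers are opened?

4

  1200 → container 1 (new)  [load 1200/3500]
  1100 → container 1  [load 2300/3500]
  400 → container 1  [load 2700/3500]
  600 → container 1  [load 3300/3500]
  3100 → container 2 (new)  [load 3100/3500]
  1200 → container 3 (new)  [load 1200/3500]
  900 → container 3  [load 2100/3500]
  1400 → container 3  [load 3500/3500]
  900 → container 4 (new)  [load 900/3500]
  600 → container 4  [load 1500/3500]
  1000 → container 4  [load 2500/3500]
  500 → container 4  [load 3000/3500]
4 containers opened.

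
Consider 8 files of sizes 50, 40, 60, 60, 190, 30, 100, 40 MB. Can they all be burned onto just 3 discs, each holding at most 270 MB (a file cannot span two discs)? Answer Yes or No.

Yes

A valid assignment using 3 discs:
  disc 1: 190 + 60 = 250
  disc 2: 100 + 60 + 50 + 40 = 250
  disc 3: 40 + 30 = 70
Every load is within 270 MB, so 3 discs suffice.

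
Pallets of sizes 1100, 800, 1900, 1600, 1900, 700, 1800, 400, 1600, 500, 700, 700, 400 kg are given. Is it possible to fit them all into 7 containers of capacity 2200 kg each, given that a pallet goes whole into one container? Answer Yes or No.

Yes

A valid assignment using 7 containers:
  container 1: 1900 = 1900
  container 2: 1900 = 1900
  container 3: 1800 + 400 = 2200
  container 4: 1600 + 500 = 2100
  container 5: 1600 + 400 = 2000
  container 6: 1100 + 800 = 1900
  container 7: 700 + 700 + 700 = 2100
Every load is within 2200 kg, so 7 containers suffice.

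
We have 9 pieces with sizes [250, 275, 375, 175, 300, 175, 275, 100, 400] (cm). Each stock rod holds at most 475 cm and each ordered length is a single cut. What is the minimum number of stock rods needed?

6

Total = 400 + 375 + 300 + 275 + 275 + 250 + 175 + 175 + 100 = 2325 cm.
Lower bound: ⌈2325/475⌉ = 5 stock rods.
Also, 6 pieces each exceed 475/2 cm, and no two of those can share a stock rod, so at least 6 stock rods are needed.
A packing using 6 stock rods:
  stock rod 1: 400 = 400
  stock rod 2: 375 + 100 = 475
  stock rod 3: 300 + 175 = 475
  stock rod 4: 275 + 175 = 450
  stock rod 5: 275 = 275
  stock rod 6: 250 = 250
This matches the lower bound, so 6 is optimal.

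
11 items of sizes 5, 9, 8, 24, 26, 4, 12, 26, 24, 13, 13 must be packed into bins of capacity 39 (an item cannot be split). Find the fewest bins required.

5

Total = 26 + 26 + 24 + 24 + 13 + 13 + 12 + 9 + 8 + 5 + 4 = 164.
Lower bound: ⌈164/39⌉ = 5 bins.
A packing using 5 bins:
  bin 1: 26 + 13 = 39
  bin 2: 26 + 13 = 39
  bin 3: 24 + 12 = 36
  bin 4: 24 + 9 + 5 = 38
  bin 5: 8 + 4 = 12
This matches the lower bound, so 5 is optimal.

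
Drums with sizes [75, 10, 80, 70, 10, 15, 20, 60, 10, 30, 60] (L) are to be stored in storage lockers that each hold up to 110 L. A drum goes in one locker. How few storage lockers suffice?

Total = 80 + 75 + 70 + 60 + 60 + 30 + 20 + 15 + 10 + 10 + 10 = 440 L.
Lower bound: ⌈440/110⌉ = 4 storage lockers.
Also, 5 drums each exceed 55 L, and no two of those can share a locker, so at least 5 storage lockers are needed.
A packing using 5 storage lockers:
  locker 1: 80 + 30 = 110
  locker 2: 75 + 20 + 15 = 110
  locker 3: 70 + 10 + 10 + 10 = 100
  locker 4: 60 = 60
  locker 5: 60 = 60
This matches the lower bound, so 5 is optimal.

5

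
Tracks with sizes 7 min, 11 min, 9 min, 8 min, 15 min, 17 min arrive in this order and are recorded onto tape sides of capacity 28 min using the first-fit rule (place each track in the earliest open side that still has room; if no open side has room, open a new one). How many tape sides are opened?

3

  7 → side 1 (new)  [load 7/28]
  11 → side 1  [load 18/28]
  9 → side 1  [load 27/28]
  8 → side 2 (new)  [load 8/28]
  15 → side 2  [load 23/28]
  17 → side 3 (new)  [load 17/28]
3 tape sides opened.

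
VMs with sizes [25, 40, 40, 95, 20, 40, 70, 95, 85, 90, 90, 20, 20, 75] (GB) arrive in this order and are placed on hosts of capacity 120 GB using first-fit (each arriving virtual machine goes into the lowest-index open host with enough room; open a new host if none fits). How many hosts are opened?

  25 → host 1 (new)  [load 25/120]
  40 → host 1  [load 65/120]
  40 → host 1  [load 105/120]
  95 → host 2 (new)  [load 95/120]
  20 → host 2  [load 115/120]
  40 → host 3 (new)  [load 40/120]
  70 → host 3  [load 110/120]
  95 → host 4 (new)  [load 95/120]
  85 → host 5 (new)  [load 85/120]
  90 → host 6 (new)  [load 90/120]
  90 → host 7 (new)  [load 90/120]
  20 → host 4  [load 115/120]
  20 → host 5  [load 105/120]
  75 → host 8 (new)  [load 75/120]
8 hosts opened.

8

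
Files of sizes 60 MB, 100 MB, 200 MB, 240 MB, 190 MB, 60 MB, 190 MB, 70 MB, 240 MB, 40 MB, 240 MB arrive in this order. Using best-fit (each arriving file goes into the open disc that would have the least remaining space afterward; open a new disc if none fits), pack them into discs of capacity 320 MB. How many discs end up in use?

7

  60 → disc 1 (new)  [load 60/320]
  100 → disc 1  [load 160/320]
  200 → disc 2 (new)  [load 200/320]
  240 → disc 3 (new)  [load 240/320]
  190 → disc 4 (new)  [load 190/320]
  60 → disc 3  [load 300/320]
  190 → disc 5 (new)  [load 190/320]
  70 → disc 2  [load 270/320]
  240 → disc 6 (new)  [load 240/320]
  40 → disc 2  [load 310/320]
  240 → disc 7 (new)  [load 240/320]
7 discs opened.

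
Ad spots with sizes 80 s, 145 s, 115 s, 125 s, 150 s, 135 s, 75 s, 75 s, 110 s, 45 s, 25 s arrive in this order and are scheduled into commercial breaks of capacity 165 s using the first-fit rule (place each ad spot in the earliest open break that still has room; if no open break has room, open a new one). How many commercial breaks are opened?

  80 → break 1 (new)  [load 80/165]
  145 → break 2 (new)  [load 145/165]
  115 → break 3 (new)  [load 115/165]
  125 → break 4 (new)  [load 125/165]
  150 → break 5 (new)  [load 150/165]
  135 → break 6 (new)  [load 135/165]
  75 → break 1  [load 155/165]
  75 → break 7 (new)  [load 75/165]
  110 → break 8 (new)  [load 110/165]
  45 → break 3  [load 160/165]
  25 → break 4  [load 150/165]
8 commercial breaks opened.

8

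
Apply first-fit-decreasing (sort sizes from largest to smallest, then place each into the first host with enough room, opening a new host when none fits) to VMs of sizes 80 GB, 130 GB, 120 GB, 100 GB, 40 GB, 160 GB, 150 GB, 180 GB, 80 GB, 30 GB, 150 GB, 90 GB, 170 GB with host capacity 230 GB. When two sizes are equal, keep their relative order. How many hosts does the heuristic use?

Sorted descending: 180, 170, 160, 150, 150, 130, 120, 100, 90, 80, 80, 40, 30.
  180 → host 1 (new)  [load 180/230]
  170 → host 2 (new)  [load 170/230]
  160 → host 3 (new)  [load 160/230]
  150 → host 4 (new)  [load 150/230]
  150 → host 5 (new)  [load 150/230]
  130 → host 6 (new)  [load 130/230]
  120 → host 7 (new)  [load 120/230]
  100 → host 6  [load 230/230]
  90 → host 7  [load 210/230]
  80 → host 4  [load 230/230]
  80 → host 5  [load 230/230]
  40 → host 1  [load 220/230]
  30 → host 2  [load 200/230]
7 hosts opened.

7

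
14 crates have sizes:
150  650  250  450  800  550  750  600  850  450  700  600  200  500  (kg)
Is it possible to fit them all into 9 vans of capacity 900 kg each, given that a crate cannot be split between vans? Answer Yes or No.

Total = 7500 kg; ⌈7500/900⌉ = 9.
The bound of 9 does not rule out 9, but exhaustive search shows no assignment into 9 vans of capacity 900 kg exists — the minimum is 10.

No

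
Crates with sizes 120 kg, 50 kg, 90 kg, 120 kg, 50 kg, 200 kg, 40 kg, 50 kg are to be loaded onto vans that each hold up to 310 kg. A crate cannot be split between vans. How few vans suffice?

3

Total = 200 + 120 + 120 + 90 + 50 + 50 + 50 + 40 = 720 kg.
Lower bound: ⌈720/310⌉ = 3 vans.
A packing using 3 vans:
  van 1: 200 + 90 = 290
  van 2: 120 + 120 + 50 = 290
  van 3: 50 + 50 + 40 = 140
This matches the lower bound, so 3 is optimal.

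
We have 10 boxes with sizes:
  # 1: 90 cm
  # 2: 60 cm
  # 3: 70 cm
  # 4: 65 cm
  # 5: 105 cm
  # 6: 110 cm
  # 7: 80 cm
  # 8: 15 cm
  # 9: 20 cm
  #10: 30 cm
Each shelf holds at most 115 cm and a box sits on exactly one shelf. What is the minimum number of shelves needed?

7

Total = 110 + 105 + 90 + 80 + 70 + 65 + 60 + 30 + 20 + 15 = 645 cm.
Lower bound: ⌈645/115⌉ = 6 shelves.
Also, 7 boxes each exceed 115/2 cm, and no two of those can share a shelf, so at least 7 shelves are needed.
A packing using 7 shelves:
  shelf 1: 110 = 110
  shelf 2: 105 = 105
  shelf 3: 90 + 20 = 110
  shelf 4: 80 + 30 = 110
  shelf 5: 70 + 15 = 85
  shelf 6: 65 = 65
  shelf 7: 60 = 60
This matches the lower bound, so 7 is optimal.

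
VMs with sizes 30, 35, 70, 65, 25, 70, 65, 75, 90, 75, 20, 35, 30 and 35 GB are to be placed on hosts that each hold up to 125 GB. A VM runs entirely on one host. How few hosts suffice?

7

Total = 90 + 75 + 75 + 70 + 70 + 65 + 65 + 35 + 35 + 35 + 30 + 30 + 25 + 20 = 720 GB.
Lower bound: ⌈720/125⌉ = 6 hosts.
Also, 7 VMs each exceed 125/2 GB, and no two of those can share a host, so at least 7 hosts are needed.
A packing using 7 hosts:
  host 1: 90 + 35 = 125
  host 2: 75 + 35 = 110
  host 3: 75 + 35 = 110
  host 4: 70 + 30 + 25 = 125
  host 5: 70 + 30 + 20 = 120
  host 6: 65 = 65
  host 7: 65 = 65
This matches the lower bound, so 7 is optimal.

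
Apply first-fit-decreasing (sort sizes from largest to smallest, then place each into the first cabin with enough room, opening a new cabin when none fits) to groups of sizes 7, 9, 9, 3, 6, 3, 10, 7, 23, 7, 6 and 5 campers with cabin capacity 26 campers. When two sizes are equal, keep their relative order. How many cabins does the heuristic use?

Sorted descending: 23, 10, 9, 9, 7, 7, 7, 6, 6, 5, 3, 3.
  23 → cabin 1 (new)  [load 23/26]
  10 → cabin 2 (new)  [load 10/26]
  9 → cabin 2  [load 19/26]
  9 → cabin 3 (new)  [load 9/26]
  7 → cabin 2  [load 26/26]
  7 → cabin 3  [load 16/26]
  7 → cabin 3  [load 23/26]
  6 → cabin 4 (new)  [load 6/26]
  6 → cabin 4  [load 12/26]
  5 → cabin 4  [load 17/26]
  3 → cabin 1  [load 26/26]
  3 → cabin 3  [load 26/26]
4 cabins opened.

4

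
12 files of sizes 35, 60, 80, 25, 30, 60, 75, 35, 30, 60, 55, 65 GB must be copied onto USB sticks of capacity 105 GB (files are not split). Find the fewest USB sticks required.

7

Total = 80 + 75 + 65 + 60 + 60 + 60 + 55 + 35 + 35 + 30 + 30 + 25 = 610 GB.
Lower bound: ⌈610/105⌉ = 6 USB sticks.
Also, 7 files each exceed 105/2 GB, and no two of those can share a USB stick, so at least 7 USB sticks are needed.
A packing using 7 USB sticks:
  USB stick 1: 80 + 25 = 105
  USB stick 2: 75 + 30 = 105
  USB stick 3: 65 + 35 = 100
  USB stick 4: 60 + 35 = 95
  USB stick 5: 60 + 30 = 90
  USB stick 6: 60 = 60
  USB stick 7: 55 = 55
This matches the lower bound, so 7 is optimal.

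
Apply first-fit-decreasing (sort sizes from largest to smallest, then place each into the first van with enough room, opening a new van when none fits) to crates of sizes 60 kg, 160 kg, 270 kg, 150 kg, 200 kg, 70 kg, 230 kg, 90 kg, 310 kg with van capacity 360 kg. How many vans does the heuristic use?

Sorted descending: 310, 270, 230, 200, 160, 150, 90, 70, 60.
  310 → van 1 (new)  [load 310/360]
  270 → van 2 (new)  [load 270/360]
  230 → van 3 (new)  [load 230/360]
  200 → van 4 (new)  [load 200/360]
  160 → van 4  [load 360/360]
  150 → van 5 (new)  [load 150/360]
  90 → van 2  [load 360/360]
  70 → van 3  [load 300/360]
  60 → van 3  [load 360/360]
5 vans opened.

5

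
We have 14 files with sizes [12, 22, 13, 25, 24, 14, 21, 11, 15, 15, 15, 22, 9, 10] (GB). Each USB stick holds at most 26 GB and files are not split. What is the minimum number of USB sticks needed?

Total = 25 + 24 + 22 + 22 + 21 + 15 + 15 + 15 + 14 + 13 + 12 + 11 + 10 + 9 = 228 GB.
Lower bound: ⌈228/26⌉ = 9 USB sticks.
A packing using 10 USB sticks:
  USB stick 1: 25 = 25
  USB stick 2: 24 = 24
  USB stick 3: 22 = 22
  USB stick 4: 22 = 22
  USB stick 5: 21 = 21
  USB stick 6: 15 + 11 = 26
  USB stick 7: 15 + 10 = 25
  USB stick 8: 15 + 9 = 24
  USB stick 9: 14 + 12 = 26
  USB stick 10: 13 = 13
No arrangement into 9 USB sticks stays within capacity, so 10 is optimal.

10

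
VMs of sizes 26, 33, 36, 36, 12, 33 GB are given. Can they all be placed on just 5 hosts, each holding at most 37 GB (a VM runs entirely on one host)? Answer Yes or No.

No

Total = 176 GB; ⌈176/37⌉ = 5.
The bound of 5 does not rule out 5, but exhaustive search shows no assignment into 5 hosts of capacity 37 GB exists — the minimum is 6.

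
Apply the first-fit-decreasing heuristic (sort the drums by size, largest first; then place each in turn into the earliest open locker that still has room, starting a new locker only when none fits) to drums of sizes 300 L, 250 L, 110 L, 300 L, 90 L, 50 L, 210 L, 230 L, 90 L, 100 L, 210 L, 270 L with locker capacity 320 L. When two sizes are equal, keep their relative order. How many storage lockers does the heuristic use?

8

Sorted descending: 300, 300, 270, 250, 230, 210, 210, 110, 100, 90, 90, 50.
  300 → locker 1 (new)  [load 300/320]
  300 → locker 2 (new)  [load 300/320]
  270 → locker 3 (new)  [load 270/320]
  250 → locker 4 (new)  [load 250/320]
  230 → locker 5 (new)  [load 230/320]
  210 → locker 6 (new)  [load 210/320]
  210 → locker 7 (new)  [load 210/320]
  110 → locker 6  [load 320/320]
  100 → locker 7  [load 310/320]
  90 → locker 5  [load 320/320]
  90 → locker 8 (new)  [load 90/320]
  50 → locker 3  [load 320/320]
8 storage lockers opened.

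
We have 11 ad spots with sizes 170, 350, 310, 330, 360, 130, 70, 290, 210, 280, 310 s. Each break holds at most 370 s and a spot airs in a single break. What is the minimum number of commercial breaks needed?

Total = 360 + 350 + 330 + 310 + 310 + 290 + 280 + 210 + 170 + 130 + 70 = 2810 s.
Lower bound: ⌈2810/370⌉ = 8 commercial breaks.
A packing using 9 commercial breaks:
  break 1: 360 = 360
  break 2: 350 = 350
  break 3: 330 = 330
  break 4: 310 = 310
  break 5: 310 = 310
  break 6: 290 + 70 = 360
  break 7: 280 = 280
  break 8: 210 + 130 = 340
  break 9: 170 = 170
No arrangement into 8 commercial breaks stays within capacity, so 9 is optimal.

9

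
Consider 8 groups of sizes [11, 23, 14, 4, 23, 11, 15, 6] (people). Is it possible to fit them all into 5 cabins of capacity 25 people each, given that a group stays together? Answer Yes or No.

A valid assignment using 5 cabins:
  cabin 1: 23 = 23
  cabin 2: 23 = 23
  cabin 3: 15 + 6 + 4 = 25
  cabin 4: 14 + 11 = 25
  cabin 5: 11 = 11
Every load is within 25 people, so 5 cabins suffice.

Yes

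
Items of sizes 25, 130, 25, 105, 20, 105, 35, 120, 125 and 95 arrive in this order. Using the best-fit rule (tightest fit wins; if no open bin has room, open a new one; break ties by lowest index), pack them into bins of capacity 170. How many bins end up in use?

6

  25 → bin 1 (new)  [load 25/170]
  130 → bin 1  [load 155/170]
  25 → bin 2 (new)  [load 25/170]
  105 → bin 2  [load 130/170]
  20 → bin 2  [load 150/170]
  105 → bin 3 (new)  [load 105/170]
  35 → bin 3  [load 140/170]
  120 → bin 4 (new)  [load 120/170]
  125 → bin 5 (new)  [load 125/170]
  95 → bin 6 (new)  [load 95/170]
6 bins opened.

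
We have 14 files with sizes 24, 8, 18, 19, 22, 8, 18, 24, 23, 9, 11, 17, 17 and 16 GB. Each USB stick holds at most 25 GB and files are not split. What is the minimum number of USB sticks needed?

Total = 24 + 24 + 23 + 22 + 19 + 18 + 18 + 17 + 17 + 16 + 11 + 9 + 8 + 8 = 234 GB.
Lower bound: ⌈234/25⌉ = 10 USB sticks.
A packing using 11 USB sticks:
  USB stick 1: 24 = 24
  USB stick 2: 24 = 24
  USB stick 3: 23 = 23
  USB stick 4: 22 = 22
  USB stick 5: 19 = 19
  USB stick 6: 18 = 18
  USB stick 7: 18 = 18
  USB stick 8: 17 + 8 = 25
  USB stick 9: 17 + 8 = 25
  USB stick 10: 16 + 9 = 25
  USB stick 11: 11 = 11
No arrangement into 10 USB sticks stays within capacity, so 11 is optimal.

11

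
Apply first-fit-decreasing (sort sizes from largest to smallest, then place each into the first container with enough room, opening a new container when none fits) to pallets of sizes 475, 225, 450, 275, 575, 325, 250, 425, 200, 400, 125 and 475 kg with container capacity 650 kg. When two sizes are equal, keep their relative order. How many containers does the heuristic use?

Sorted descending: 575, 475, 475, 450, 425, 400, 325, 275, 250, 225, 200, 125.
  575 → container 1 (new)  [load 575/650]
  475 → container 2 (new)  [load 475/650]
  475 → container 3 (new)  [load 475/650]
  450 → container 4 (new)  [load 450/650]
  425 → container 5 (new)  [load 425/650]
  400 → container 6 (new)  [load 400/650]
  325 → container 7 (new)  [load 325/650]
  275 → container 7  [load 600/650]
  250 → container 6  [load 650/650]
  225 → container 5  [load 650/650]
  200 → container 4  [load 650/650]
  125 → container 2  [load 600/650]
7 containers opened.

7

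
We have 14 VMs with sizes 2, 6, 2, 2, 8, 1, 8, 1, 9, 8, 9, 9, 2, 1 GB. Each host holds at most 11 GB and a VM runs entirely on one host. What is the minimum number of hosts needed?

7

Total = 9 + 9 + 9 + 8 + 8 + 8 + 6 + 2 + 2 + 2 + 2 + 1 + 1 + 1 = 68 GB.
Lower bound: ⌈68/11⌉ = 7 hosts.
A packing using 7 hosts:
  host 1: 9 + 2 = 11
  host 2: 9 + 2 = 11
  host 3: 9 + 2 = 11
  host 4: 8 + 2 + 1 = 11
  host 5: 8 + 1 + 1 = 10
  host 6: 8 = 8
  host 7: 6 = 6
This matches the lower bound, so 7 is optimal.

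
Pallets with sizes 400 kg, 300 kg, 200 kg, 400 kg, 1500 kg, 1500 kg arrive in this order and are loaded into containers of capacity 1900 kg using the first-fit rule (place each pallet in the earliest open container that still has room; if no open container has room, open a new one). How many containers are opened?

  400 → container 1 (new)  [load 400/1900]
  300 → container 1  [load 700/1900]
  200 → container 1  [load 900/1900]
  400 → container 1  [load 1300/1900]
  1500 → container 2 (new)  [load 1500/1900]
  1500 → container 3 (new)  [load 1500/1900]
3 containers opened.

3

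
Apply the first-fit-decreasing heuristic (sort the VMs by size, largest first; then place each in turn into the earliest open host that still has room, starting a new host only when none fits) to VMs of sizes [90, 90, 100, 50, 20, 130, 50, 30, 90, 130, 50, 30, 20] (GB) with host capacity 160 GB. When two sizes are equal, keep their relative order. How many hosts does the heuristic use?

6

Sorted descending: 130, 130, 100, 90, 90, 90, 50, 50, 50, 30, 30, 20, 20.
  130 → host 1 (new)  [load 130/160]
  130 → host 2 (new)  [load 130/160]
  100 → host 3 (new)  [load 100/160]
  90 → host 4 (new)  [load 90/160]
  90 → host 5 (new)  [load 90/160]
  90 → host 6 (new)  [load 90/160]
  50 → host 3  [load 150/160]
  50 → host 4  [load 140/160]
  50 → host 5  [load 140/160]
  30 → host 1  [load 160/160]
  30 → host 2  [load 160/160]
  20 → host 4  [load 160/160]
  20 → host 5  [load 160/160]
6 hosts opened.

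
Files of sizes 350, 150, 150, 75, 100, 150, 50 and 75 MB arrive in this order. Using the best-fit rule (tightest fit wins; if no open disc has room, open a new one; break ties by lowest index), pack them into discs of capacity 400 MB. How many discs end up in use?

3

  350 → disc 1 (new)  [load 350/400]
  150 → disc 2 (new)  [load 150/400]
  150 → disc 2  [load 300/400]
  75 → disc 2  [load 375/400]
  100 → disc 3 (new)  [load 100/400]
  150 → disc 3  [load 250/400]
  50 → disc 1  [load 400/400]
  75 → disc 3  [load 325/400]
3 discs opened.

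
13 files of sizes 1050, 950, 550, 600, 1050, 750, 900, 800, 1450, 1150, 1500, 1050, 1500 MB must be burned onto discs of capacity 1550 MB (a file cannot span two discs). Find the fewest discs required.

10

Total = 1500 + 1500 + 1450 + 1150 + 1050 + 1050 + 1050 + 950 + 900 + 800 + 750 + 600 + 550 = 13300 MB.
Lower bound: ⌈13300/1550⌉ = 9 discs.
Also, 10 files each exceed 775 MB, and no two of those can share a disc, so at least 10 discs are needed.
A packing using 10 discs:
  disc 1: 1500 = 1500
  disc 2: 1500 = 1500
  disc 3: 1450 = 1450
  disc 4: 1150 = 1150
  disc 5: 1050 = 1050
  disc 6: 1050 = 1050
  disc 7: 1050 = 1050
  disc 8: 950 + 600 = 1550
  disc 9: 900 + 550 = 1450
  disc 10: 800 + 750 = 1550
This matches the lower bound, so 10 is optimal.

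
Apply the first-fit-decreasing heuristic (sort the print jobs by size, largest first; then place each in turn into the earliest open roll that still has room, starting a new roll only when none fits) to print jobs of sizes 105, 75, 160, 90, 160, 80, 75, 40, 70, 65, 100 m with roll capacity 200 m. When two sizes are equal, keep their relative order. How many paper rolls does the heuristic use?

6

Sorted descending: 160, 160, 105, 100, 90, 80, 75, 75, 70, 65, 40.
  160 → roll 1 (new)  [load 160/200]
  160 → roll 2 (new)  [load 160/200]
  105 → roll 3 (new)  [load 105/200]
  100 → roll 4 (new)  [load 100/200]
  90 → roll 3  [load 195/200]
  80 → roll 4  [load 180/200]
  75 → roll 5 (new)  [load 75/200]
  75 → roll 5  [load 150/200]
  70 → roll 6 (new)  [load 70/200]
  65 → roll 6  [load 135/200]
  40 → roll 1  [load 200/200]
6 paper rolls opened.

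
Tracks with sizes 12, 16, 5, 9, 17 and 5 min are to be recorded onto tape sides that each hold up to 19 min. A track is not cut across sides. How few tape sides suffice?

4

Total = 17 + 16 + 12 + 9 + 5 + 5 = 64 min.
Lower bound: ⌈64/19⌉ = 4 tape sides.
A packing using 4 tape sides:
  side 1: 17 = 17
  side 2: 16 = 16
  side 3: 12 + 5 = 17
  side 4: 9 + 5 = 14
This matches the lower bound, so 4 is optimal.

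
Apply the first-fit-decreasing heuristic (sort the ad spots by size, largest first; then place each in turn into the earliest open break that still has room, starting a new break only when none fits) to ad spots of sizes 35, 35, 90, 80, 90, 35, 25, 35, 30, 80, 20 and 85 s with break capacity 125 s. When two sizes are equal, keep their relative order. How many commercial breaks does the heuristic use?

Sorted descending: 90, 90, 85, 80, 80, 35, 35, 35, 35, 30, 25, 20.
  90 → break 1 (new)  [load 90/125]
  90 → break 2 (new)  [load 90/125]
  85 → break 3 (new)  [load 85/125]
  80 → break 4 (new)  [load 80/125]
  80 → break 5 (new)  [load 80/125]
  35 → break 1  [load 125/125]
  35 → break 2  [load 125/125]
  35 → break 3  [load 120/125]
  35 → break 4  [load 115/125]
  30 → break 5  [load 110/125]
  25 → break 6 (new)  [load 25/125]
  20 → break 6  [load 45/125]
6 commercial breaks opened.

6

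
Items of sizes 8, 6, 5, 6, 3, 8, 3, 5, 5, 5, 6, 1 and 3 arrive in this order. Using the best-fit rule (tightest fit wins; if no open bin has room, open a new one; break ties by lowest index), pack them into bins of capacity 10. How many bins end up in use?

  8 → bin 1 (new)  [load 8/10]
  6 → bin 2 (new)  [load 6/10]
  5 → bin 3 (new)  [load 5/10]
  6 → bin 4 (new)  [load 6/10]
  3 → bin 2  [load 9/10]
  8 → bin 5 (new)  [load 8/10]
  3 → bin 4  [load 9/10]
  5 → bin 3  [load 10/10]
  5 → bin 6 (new)  [load 5/10]
  5 → bin 6  [load 10/10]
  6 → bin 7 (new)  [load 6/10]
  1 → bin 2  [load 10/10]
  3 → bin 7  [load 9/10]
7 bins opened.

7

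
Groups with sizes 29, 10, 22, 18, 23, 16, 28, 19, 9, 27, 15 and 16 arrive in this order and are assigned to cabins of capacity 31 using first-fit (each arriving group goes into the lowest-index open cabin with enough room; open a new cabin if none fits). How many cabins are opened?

  29 → cabin 1 (new)  [load 29/31]
  10 → cabin 2 (new)  [load 10/31]
  22 → cabin 3 (new)  [load 22/31]
  18 → cabin 2  [load 28/31]
  23 → cabin 4 (new)  [load 23/31]
  16 → cabin 5 (new)  [load 16/31]
  28 → cabin 6 (new)  [load 28/31]
  19 → cabin 7 (new)  [load 19/31]
  9 → cabin 3  [load 31/31]
  27 → cabin 8 (new)  [load 27/31]
  15 → cabin 5  [load 31/31]
  16 → cabin 9 (new)  [load 16/31]
9 cabins opened.

9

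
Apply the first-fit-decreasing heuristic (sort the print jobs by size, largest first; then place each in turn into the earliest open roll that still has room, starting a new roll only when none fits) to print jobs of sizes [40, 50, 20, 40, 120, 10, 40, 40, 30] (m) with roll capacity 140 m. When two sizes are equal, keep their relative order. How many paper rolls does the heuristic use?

3

Sorted descending: 120, 50, 40, 40, 40, 40, 30, 20, 10.
  120 → roll 1 (new)  [load 120/140]
  50 → roll 2 (new)  [load 50/140]
  40 → roll 2  [load 90/140]
  40 → roll 2  [load 130/140]
  40 → roll 3 (new)  [load 40/140]
  40 → roll 3  [load 80/140]
  30 → roll 3  [load 110/140]
  20 → roll 1  [load 140/140]
  10 → roll 2  [load 140/140]
3 paper rolls opened.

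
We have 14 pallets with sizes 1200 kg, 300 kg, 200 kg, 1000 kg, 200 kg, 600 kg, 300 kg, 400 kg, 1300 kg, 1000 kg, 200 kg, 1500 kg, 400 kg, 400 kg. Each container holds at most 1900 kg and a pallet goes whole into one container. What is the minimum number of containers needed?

Total = 1500 + 1300 + 1200 + 1000 + 1000 + 600 + 400 + 400 + 400 + 300 + 300 + 200 + 200 + 200 = 9000 kg.
Lower bound: ⌈9000/1900⌉ = 5 containers.
A packing using 5 containers:
  container 1: 1500 + 400 = 1900
  container 2: 1300 + 600 = 1900
  container 3: 1200 + 400 + 300 = 1900
  container 4: 1000 + 400 + 300 + 200 = 1900
  container 5: 1000 + 200 + 200 = 1400
This matches the lower bound, so 5 is optimal.

5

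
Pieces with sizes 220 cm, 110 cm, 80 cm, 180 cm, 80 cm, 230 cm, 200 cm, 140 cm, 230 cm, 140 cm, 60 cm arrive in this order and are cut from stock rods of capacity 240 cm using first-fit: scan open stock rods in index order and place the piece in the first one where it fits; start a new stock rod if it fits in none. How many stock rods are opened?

  220 → stock rod 1 (new)  [load 220/240]
  110 → stock rod 2 (new)  [load 110/240]
  80 → stock rod 2  [load 190/240]
  180 → stock rod 3 (new)  [load 180/240]
  80 → stock rod 4 (new)  [load 80/240]
  230 → stock rod 5 (new)  [load 230/240]
  200 → stock rod 6 (new)  [load 200/240]
  140 → stock rod 4  [load 220/240]
  230 → stock rod 7 (new)  [load 230/240]
  140 → stock rod 8 (new)  [load 140/240]
  60 → stock rod 3  [load 240/240]
8 stock rods opened.

8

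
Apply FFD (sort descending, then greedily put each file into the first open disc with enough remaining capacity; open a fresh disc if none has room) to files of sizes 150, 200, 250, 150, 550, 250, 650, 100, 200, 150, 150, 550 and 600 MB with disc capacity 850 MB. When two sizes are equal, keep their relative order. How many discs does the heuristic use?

5

Sorted descending: 650, 600, 550, 550, 250, 250, 200, 200, 150, 150, 150, 150, 100.
  650 → disc 1 (new)  [load 650/850]
  600 → disc 2 (new)  [load 600/850]
  550 → disc 3 (new)  [load 550/850]
  550 → disc 4 (new)  [load 550/850]
  250 → disc 2  [load 850/850]
  250 → disc 3  [load 800/850]
  200 → disc 1  [load 850/850]
  200 → disc 4  [load 750/850]
  150 → disc 5 (new)  [load 150/850]
  150 → disc 5  [load 300/850]
  150 → disc 5  [load 450/850]
  150 → disc 5  [load 600/850]
  100 → disc 4  [load 850/850]
5 discs opened.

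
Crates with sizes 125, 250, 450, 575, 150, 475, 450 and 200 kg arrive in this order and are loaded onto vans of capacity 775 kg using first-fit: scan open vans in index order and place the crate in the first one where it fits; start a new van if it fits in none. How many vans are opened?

5

  125 → van 1 (new)  [load 125/775]
  250 → van 1  [load 375/775]
  450 → van 2 (new)  [load 450/775]
  575 → van 3 (new)  [load 575/775]
  150 → van 1  [load 525/775]
  475 → van 4 (new)  [load 475/775]
  450 → van 5 (new)  [load 450/775]
  200 → van 1  [load 725/775]
5 vans opened.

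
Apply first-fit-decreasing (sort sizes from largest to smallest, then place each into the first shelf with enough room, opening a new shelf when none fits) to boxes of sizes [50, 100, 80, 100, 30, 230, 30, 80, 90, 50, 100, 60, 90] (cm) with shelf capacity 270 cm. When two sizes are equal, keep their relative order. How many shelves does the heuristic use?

5

Sorted descending: 230, 100, 100, 100, 90, 90, 80, 80, 60, 50, 50, 30, 30.
  230 → shelf 1 (new)  [load 230/270]
  100 → shelf 2 (new)  [load 100/270]
  100 → shelf 2  [load 200/270]
  100 → shelf 3 (new)  [load 100/270]
  90 → shelf 3  [load 190/270]
  90 → shelf 4 (new)  [load 90/270]
  80 → shelf 3  [load 270/270]
  80 → shelf 4  [load 170/270]
  60 → shelf 2  [load 260/270]
  50 → shelf 4  [load 220/270]
  50 → shelf 4  [load 270/270]
  30 → shelf 1  [load 260/270]
  30 → shelf 5 (new)  [load 30/270]
5 shelves opened.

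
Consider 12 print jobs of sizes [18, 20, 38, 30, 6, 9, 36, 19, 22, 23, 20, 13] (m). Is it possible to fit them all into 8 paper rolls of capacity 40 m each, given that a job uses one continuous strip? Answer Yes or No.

A valid assignment using 7 paper rolls:
  roll 1: 38 = 38
  roll 2: 36 = 36
  roll 3: 30 + 9 = 39
  roll 4: 23 + 13 = 36
  roll 5: 22 + 18 = 40
  roll 6: 20 + 20 = 40
  roll 7: 19 + 6 = 25
That uses only 7 ≤ 8, so 8 paper rolls are enough.

Yes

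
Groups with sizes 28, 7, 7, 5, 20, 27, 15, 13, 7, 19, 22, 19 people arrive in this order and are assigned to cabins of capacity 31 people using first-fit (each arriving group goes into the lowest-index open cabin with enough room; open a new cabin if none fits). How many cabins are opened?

  28 → cabin 1 (new)  [load 28/31]
  7 → cabin 2 (new)  [load 7/31]
  7 → cabin 2  [load 14/31]
  5 → cabin 2  [load 19/31]
  20 → cabin 3 (new)  [load 20/31]
  27 → cabin 4 (new)  [load 27/31]
  15 → cabin 5 (new)  [load 15/31]
  13 → cabin 5  [load 28/31]
  7 → cabin 2  [load 26/31]
  19 → cabin 6 (new)  [load 19/31]
  22 → cabin 7 (new)  [load 22/31]
  19 → cabin 8 (new)  [load 19/31]
8 cabins opened.

8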